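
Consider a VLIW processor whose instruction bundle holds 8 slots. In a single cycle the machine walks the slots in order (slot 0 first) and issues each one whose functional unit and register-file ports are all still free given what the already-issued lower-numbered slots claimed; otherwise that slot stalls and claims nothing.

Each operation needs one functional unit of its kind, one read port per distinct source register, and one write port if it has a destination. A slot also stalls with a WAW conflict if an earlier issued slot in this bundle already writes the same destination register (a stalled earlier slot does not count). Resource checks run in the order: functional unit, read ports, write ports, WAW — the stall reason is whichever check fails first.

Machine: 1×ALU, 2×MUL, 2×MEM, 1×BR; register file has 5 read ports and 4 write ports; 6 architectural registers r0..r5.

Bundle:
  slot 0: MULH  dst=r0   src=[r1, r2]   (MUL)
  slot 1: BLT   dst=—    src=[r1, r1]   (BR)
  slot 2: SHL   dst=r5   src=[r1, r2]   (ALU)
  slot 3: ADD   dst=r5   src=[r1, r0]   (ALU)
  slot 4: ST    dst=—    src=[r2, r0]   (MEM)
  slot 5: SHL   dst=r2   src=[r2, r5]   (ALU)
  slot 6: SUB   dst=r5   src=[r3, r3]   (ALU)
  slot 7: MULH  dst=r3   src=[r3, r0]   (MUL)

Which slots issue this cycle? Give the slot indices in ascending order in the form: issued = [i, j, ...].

issued = [0, 1, 2]

[0] MUL needs rd=2 wr=1: ok; after: ALU=1 MUL=1 MEM=2 BR=1, R=3, W=3
[1] BR needs rd=1 wr=0: ok; after: ALU=1 MUL=1 MEM=2 BR=0, R=2, W=3
[2] ALU needs rd=2 wr=1: ok; after: ALU=0 MUL=1 MEM=2 BR=0, R=0, W=2
[3] ALU needs rd=2 wr=1: FU; after: ALU=0 MUL=1 MEM=2 BR=0, R=0, W=2
[4] MEM needs rd=2 wr=0: RD_PORT; after: ALU=0 MUL=1 MEM=2 BR=0, R=0, W=2
[5] ALU needs rd=2 wr=1: FU; after: ALU=0 MUL=1 MEM=2 BR=0, R=0, W=2
[6] ALU needs rd=1 wr=1: FU; after: ALU=0 MUL=1 MEM=2 BR=0, R=0, W=2
[7] MUL needs rd=2 wr=1: RD_PORT; after: ALU=0 MUL=1 MEM=2 BR=0, R=0, W=2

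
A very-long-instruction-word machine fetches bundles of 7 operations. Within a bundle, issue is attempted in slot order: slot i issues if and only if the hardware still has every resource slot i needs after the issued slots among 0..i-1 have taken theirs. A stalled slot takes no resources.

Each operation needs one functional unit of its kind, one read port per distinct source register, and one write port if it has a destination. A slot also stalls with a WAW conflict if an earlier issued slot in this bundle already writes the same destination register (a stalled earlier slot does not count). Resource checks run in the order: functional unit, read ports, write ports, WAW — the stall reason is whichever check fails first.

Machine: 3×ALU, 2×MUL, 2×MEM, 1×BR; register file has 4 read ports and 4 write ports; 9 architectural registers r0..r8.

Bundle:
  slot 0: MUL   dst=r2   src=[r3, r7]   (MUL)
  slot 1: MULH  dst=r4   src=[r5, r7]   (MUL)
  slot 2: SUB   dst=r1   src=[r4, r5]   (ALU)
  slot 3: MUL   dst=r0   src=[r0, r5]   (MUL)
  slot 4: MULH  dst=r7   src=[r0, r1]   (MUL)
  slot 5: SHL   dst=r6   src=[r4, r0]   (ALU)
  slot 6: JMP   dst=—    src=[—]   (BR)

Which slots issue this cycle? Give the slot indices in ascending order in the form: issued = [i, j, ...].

issued = [0, 1, 6]

  0. MUL→r2 ⇒ go  {3A/1Mu/2Ld/1B | 2r 3w}
  1. MUL→r4 ⇒ go  {3A/0Mu/2Ld/1B | 0r 2w}
  2. ALU→r1 ⇒ no(RD_PORT)  {3A/0Mu/2Ld/1B | 0r 2w}
  3. MUL→r0 ⇒ no(FU)  {3A/0Mu/2Ld/1B | 0r 2w}
  4. MUL→r7 ⇒ no(FU)  {3A/0Mu/2Ld/1B | 0r 2w}
  5. ALU→r6 ⇒ no(RD_PORT)  {3A/0Mu/2Ld/1B | 0r 2w}
  6. BR ⇒ go  {3A/0Mu/2Ld/0B | 0r 2w}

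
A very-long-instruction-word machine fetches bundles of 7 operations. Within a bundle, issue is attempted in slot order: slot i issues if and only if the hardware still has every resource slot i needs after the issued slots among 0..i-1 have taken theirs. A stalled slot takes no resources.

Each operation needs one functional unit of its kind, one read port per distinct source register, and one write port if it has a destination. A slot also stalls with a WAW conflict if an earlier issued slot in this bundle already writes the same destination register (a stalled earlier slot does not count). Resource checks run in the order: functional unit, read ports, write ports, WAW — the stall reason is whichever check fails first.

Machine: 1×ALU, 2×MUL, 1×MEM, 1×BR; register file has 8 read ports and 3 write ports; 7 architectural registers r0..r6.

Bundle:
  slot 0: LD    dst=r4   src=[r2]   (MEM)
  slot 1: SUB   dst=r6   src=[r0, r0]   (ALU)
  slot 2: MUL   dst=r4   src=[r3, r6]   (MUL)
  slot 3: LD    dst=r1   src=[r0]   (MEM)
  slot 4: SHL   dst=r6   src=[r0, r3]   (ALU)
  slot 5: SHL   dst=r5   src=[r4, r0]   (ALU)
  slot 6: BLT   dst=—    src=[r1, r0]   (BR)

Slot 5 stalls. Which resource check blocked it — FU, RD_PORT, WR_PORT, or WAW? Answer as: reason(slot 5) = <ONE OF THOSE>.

slot 0 (MEM): ISSUE — free A1,Mu2,Ld0,B1 rp7 wp2
slot 1 (ALU): ISSUE — free A0,Mu2,Ld0,B1 rp6 wp1
slot 2 (MUL): stall WAW — free A0,Mu2,Ld0,B1 rp6 wp1
slot 3 (MEM): stall FU — free A0,Mu2,Ld0,B1 rp6 wp1
slot 4 (ALU): stall FU — free A0,Mu2,Ld0,B1 rp6 wp1
slot 5 (ALU): stall FU — free A0,Mu2,Ld0,B1 rp6 wp1
slot 6 (BR): ISSUE — free A0,Mu2,Ld0,B0 rp4 wp1

reason(slot 5) = FU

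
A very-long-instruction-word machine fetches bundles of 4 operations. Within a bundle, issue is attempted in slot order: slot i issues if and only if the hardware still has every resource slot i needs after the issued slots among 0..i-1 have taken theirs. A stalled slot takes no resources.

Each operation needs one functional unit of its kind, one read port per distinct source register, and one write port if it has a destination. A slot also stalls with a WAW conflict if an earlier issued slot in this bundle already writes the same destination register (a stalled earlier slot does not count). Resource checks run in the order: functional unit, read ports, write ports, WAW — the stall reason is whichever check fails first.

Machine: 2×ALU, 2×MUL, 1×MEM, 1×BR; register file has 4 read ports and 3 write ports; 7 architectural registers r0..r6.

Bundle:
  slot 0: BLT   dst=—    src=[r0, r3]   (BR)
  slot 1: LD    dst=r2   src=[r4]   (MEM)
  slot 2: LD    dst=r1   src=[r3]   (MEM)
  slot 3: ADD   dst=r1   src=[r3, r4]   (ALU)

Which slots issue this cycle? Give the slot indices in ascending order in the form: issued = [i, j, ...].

(0) want 1×BR +2rd +0wr — yes → AL2|MU2|ME1|BR0|rd2|wr3
(1) want 1×MEM +1rd +1wr — yes → AL2|MU2|ME0|BR0|rd1|wr2
(2) want 1×MEM +1rd +1wr — FU → AL2|MU2|ME0|BR0|rd1|wr2
(3) want 1×ALU +2rd +1wr — RD_PORT → AL2|MU2|ME0|BR0|rd1|wr2

issued = [0, 1]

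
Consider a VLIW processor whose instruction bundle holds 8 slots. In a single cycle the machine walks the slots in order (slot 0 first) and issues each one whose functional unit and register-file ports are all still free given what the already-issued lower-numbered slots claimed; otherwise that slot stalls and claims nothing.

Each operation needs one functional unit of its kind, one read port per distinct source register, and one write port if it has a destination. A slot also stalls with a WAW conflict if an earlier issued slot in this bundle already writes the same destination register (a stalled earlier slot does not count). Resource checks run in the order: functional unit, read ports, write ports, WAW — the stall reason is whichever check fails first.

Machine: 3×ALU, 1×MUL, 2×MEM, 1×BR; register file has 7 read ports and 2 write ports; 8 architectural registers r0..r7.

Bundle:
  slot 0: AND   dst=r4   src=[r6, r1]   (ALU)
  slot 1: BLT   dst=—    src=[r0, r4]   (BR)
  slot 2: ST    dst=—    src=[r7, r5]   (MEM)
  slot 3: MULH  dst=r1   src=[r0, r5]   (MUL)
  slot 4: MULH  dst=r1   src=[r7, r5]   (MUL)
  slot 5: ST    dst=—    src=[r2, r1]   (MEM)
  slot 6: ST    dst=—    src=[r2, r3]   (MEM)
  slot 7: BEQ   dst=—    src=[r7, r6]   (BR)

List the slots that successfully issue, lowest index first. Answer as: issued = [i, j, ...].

[0] ALU needs rd=2 wr=1: ok; after: ALU=2 MUL=1 MEM=2 BR=1, R=5, W=1
[1] BR needs rd=2 wr=0: ok; after: ALU=2 MUL=1 MEM=2 BR=0, R=3, W=1
[2] MEM needs rd=2 wr=0: ok; after: ALU=2 MUL=1 MEM=1 BR=0, R=1, W=1
[3] MUL needs rd=2 wr=1: RD_PORT; after: ALU=2 MUL=1 MEM=1 BR=0, R=1, W=1
[4] MUL needs rd=2 wr=1: RD_PORT; after: ALU=2 MUL=1 MEM=1 BR=0, R=1, W=1
[5] MEM needs rd=2 wr=0: RD_PORT; after: ALU=2 MUL=1 MEM=1 BR=0, R=1, W=1
[6] MEM needs rd=2 wr=0: RD_PORT; after: ALU=2 MUL=1 MEM=1 BR=0, R=1, W=1
[7] BR needs rd=2 wr=0: FU; after: ALU=2 MUL=1 MEM=1 BR=0, R=1, W=1

issued = [0, 1, 2]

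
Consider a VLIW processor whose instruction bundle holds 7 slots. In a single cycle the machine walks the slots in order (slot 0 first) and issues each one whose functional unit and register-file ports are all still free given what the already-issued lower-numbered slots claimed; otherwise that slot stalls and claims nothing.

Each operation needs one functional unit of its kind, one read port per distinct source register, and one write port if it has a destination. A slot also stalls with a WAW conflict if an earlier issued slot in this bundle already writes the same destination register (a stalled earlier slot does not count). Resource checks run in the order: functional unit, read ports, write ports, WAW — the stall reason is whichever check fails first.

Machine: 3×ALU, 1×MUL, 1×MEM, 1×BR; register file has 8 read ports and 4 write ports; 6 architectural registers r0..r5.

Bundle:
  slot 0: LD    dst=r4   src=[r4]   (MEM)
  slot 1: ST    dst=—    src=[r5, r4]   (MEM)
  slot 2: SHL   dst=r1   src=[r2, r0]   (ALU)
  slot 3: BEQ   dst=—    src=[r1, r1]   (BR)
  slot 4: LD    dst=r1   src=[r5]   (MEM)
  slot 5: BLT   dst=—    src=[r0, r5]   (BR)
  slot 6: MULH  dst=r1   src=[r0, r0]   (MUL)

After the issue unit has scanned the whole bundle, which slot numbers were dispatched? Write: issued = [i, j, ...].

[0] MEM needs rd=1 wr=1: ok; after: ALU=3 MUL=1 MEM=0 BR=1, R=7, W=3
[1] MEM needs rd=2 wr=0: FU; after: ALU=3 MUL=1 MEM=0 BR=1, R=7, W=3
[2] ALU needs rd=2 wr=1: ok; after: ALU=2 MUL=1 MEM=0 BR=1, R=5, W=2
[3] BR needs rd=1 wr=0: ok; after: ALU=2 MUL=1 MEM=0 BR=0, R=4, W=2
[4] MEM needs rd=1 wr=1: FU; after: ALU=2 MUL=1 MEM=0 BR=0, R=4, W=2
[5] BR needs rd=2 wr=0: FU; after: ALU=2 MUL=1 MEM=0 BR=0, R=4, W=2
[6] MUL needs rd=1 wr=1: WAW; after: ALU=2 MUL=1 MEM=0 BR=0, R=4, W=2

issued = [0, 2, 3]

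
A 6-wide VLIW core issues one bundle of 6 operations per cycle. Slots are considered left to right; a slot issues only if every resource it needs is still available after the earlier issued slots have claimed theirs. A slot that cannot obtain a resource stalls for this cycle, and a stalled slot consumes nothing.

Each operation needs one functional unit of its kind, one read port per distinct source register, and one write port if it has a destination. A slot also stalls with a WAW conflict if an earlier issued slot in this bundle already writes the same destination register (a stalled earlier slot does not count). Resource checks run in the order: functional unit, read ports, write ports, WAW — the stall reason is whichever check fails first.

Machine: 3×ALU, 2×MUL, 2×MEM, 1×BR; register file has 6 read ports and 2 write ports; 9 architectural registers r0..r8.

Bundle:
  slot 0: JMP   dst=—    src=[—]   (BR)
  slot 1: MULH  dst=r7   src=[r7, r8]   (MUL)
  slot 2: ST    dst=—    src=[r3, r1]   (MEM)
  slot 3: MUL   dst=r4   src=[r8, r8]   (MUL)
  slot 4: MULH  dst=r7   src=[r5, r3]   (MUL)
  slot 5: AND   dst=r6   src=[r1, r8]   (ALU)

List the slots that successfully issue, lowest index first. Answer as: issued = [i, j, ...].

(0) want 1×BR +0rd +0wr — yes → AL3|MU2|ME2|BR0|rd6|wr2
(1) want 1×MUL +2rd +1wr — yes → AL3|MU1|ME2|BR0|rd4|wr1
(2) want 1×MEM +2rd +0wr — yes → AL3|MU1|ME1|BR0|rd2|wr1
(3) want 1×MUL +1rd +1wr — yes → AL3|MU0|ME1|BR0|rd1|wr0
(4) want 1×MUL +2rd +1wr — FU → AL3|MU0|ME1|BR0|rd1|wr0
(5) want 1×ALU +2rd +1wr — RD_PORT → AL3|MU0|ME1|BR0|rd1|wr0

issued = [0, 1, 2, 3]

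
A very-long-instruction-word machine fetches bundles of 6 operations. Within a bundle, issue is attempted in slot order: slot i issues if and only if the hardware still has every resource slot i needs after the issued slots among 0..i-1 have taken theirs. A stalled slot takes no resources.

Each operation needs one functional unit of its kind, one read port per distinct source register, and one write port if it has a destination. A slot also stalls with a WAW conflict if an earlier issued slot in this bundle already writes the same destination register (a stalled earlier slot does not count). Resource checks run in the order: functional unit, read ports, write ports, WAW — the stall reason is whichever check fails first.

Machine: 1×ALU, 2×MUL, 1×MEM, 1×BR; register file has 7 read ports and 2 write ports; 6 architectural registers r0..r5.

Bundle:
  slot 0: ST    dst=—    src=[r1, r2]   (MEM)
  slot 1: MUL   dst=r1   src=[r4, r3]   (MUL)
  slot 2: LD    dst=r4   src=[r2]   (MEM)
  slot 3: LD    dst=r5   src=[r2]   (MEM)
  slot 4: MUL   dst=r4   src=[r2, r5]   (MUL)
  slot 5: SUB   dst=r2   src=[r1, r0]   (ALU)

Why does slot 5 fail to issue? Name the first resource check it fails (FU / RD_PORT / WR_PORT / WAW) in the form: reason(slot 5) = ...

(0) want 1×MEM +2rd +0wr — yes → AL1|MU2|ME0|BR1|rd5|wr2
(1) want 1×MUL +2rd +1wr — yes → AL1|MU1|ME0|BR1|rd3|wr1
(2) want 1×MEM +1rd +1wr — FU → AL1|MU1|ME0|BR1|rd3|wr1
(3) want 1×MEM +1rd +1wr — FU → AL1|MU1|ME0|BR1|rd3|wr1
(4) want 1×MUL +2rd +1wr — yes → AL1|MU0|ME0|BR1|rd1|wr0
(5) want 1×ALU +2rd +1wr — RD_PORT → AL1|MU0|ME0|BR1|rd1|wr0

reason(slot 5) = RD_PORT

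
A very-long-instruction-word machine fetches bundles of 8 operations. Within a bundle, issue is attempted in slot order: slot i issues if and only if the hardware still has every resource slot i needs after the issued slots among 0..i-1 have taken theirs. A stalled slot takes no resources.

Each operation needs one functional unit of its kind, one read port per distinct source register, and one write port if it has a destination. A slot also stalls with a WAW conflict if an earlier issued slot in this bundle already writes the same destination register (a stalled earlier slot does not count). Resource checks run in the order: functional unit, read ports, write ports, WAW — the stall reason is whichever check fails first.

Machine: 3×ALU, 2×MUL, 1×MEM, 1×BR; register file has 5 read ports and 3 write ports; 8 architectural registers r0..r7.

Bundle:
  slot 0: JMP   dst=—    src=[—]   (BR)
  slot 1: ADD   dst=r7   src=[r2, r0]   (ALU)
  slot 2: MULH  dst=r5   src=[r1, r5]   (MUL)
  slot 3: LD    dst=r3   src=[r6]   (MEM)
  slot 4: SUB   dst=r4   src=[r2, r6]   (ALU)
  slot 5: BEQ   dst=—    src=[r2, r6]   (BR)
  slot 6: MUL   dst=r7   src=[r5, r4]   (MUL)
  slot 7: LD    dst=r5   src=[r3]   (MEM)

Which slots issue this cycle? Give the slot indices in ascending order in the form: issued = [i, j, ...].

  0. BR ⇒ go  {3A/2Mu/1Ld/0B | 5r 3w}
  1. ALU→r7 ⇒ go  {2A/2Mu/1Ld/0B | 3r 2w}
  2. MUL→r5 ⇒ go  {2A/1Mu/1Ld/0B | 1r 1w}
  3. MEM→r3 ⇒ go  {2A/1Mu/0Ld/0B | 0r 0w}
  4. ALU→r4 ⇒ no(RD_PORT)  {2A/1Mu/0Ld/0B | 0r 0w}
  5. BR ⇒ no(FU)  {2A/1Mu/0Ld/0B | 0r 0w}
  6. MUL→r7 ⇒ no(RD_PORT)  {2A/1Mu/0Ld/0B | 0r 0w}
  7. MEM→r5 ⇒ no(FU)  {2A/1Mu/0Ld/0B | 0r 0w}

issued = [0, 1, 2, 3]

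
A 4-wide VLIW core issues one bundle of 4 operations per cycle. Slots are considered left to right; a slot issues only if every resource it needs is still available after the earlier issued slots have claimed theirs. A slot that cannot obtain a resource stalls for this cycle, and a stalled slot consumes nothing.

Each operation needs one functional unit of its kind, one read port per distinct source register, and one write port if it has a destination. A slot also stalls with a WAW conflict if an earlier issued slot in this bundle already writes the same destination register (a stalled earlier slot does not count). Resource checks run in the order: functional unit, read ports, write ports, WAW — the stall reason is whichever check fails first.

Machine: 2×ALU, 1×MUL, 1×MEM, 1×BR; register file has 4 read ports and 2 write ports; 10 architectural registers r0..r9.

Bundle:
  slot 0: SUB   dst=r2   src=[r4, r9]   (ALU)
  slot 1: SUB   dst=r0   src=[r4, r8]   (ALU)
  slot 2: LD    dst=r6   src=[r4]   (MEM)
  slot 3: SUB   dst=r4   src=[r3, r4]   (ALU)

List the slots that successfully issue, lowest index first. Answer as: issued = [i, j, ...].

(0) want 1×ALU +2rd +1wr — yes → AL1|MU1|ME1|BR1|rd2|wr1
(1) want 1×ALU +2rd +1wr — yes → AL0|MU1|ME1|BR1|rd0|wr0
(2) want 1×MEM +1rd +1wr — RD_PORT → AL0|MU1|ME1|BR1|rd0|wr0
(3) want 1×ALU +2rd +1wr — FU → AL0|MU1|ME1|BR1|rd0|wr0

issued = [0, 1]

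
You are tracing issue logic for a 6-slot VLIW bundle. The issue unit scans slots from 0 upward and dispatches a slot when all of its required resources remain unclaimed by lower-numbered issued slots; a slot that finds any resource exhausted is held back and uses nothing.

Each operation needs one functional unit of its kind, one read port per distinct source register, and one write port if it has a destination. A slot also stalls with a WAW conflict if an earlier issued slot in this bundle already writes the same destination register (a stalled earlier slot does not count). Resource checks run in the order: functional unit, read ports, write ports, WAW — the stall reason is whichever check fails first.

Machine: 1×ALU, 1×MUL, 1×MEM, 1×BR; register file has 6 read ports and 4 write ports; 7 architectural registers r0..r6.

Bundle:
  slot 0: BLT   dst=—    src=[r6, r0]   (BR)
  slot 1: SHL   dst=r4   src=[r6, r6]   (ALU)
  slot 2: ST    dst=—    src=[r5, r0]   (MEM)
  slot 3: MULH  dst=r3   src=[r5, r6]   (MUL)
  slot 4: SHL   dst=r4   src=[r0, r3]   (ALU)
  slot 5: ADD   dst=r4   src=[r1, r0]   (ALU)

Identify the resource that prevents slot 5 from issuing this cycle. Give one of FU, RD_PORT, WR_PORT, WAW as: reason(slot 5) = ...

#0 BR src=r6,r0 dispatched  <A:1 Mu:1 Ld:1 B:0 rd:4 wr:4>
#1 ALU src=r6,r6 dispatched  <A:0 Mu:1 Ld:1 B:0 rd:3 wr:3>
#2 MEM src=r5,r0 dispatched  <A:0 Mu:1 Ld:0 B:0 rd:1 wr:3>
#3 MUL src=r5,r6 held:RD_PORT  <A:0 Mu:1 Ld:0 B:0 rd:1 wr:3>
#4 ALU src=r0,r3 held:FU  <A:0 Mu:1 Ld:0 B:0 rd:1 wr:3>
#5 ALU src=r1,r0 held:FU  <A:0 Mu:1 Ld:0 B:0 rd:1 wr:3>

reason(slot 5) = FU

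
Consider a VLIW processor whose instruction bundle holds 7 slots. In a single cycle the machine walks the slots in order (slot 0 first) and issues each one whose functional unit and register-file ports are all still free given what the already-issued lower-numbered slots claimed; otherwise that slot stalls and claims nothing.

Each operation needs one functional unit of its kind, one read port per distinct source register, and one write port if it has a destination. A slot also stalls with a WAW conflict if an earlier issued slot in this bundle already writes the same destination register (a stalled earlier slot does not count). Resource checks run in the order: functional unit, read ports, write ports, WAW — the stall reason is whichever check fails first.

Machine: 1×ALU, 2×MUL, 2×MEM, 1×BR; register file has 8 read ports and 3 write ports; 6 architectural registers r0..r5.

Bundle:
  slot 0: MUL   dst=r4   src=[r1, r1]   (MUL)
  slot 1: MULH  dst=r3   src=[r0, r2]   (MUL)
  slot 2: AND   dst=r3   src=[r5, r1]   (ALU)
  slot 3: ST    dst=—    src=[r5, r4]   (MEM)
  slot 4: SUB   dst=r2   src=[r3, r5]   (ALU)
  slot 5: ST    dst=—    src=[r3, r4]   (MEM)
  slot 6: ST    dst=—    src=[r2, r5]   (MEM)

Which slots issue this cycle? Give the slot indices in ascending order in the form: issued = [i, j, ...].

#0 MUL src=r1,r1 dispatched  <A:1 Mu:1 Ld:2 B:1 rd:7 wr:2>
#1 MUL src=r0,r2 dispatched  <A:1 Mu:0 Ld:2 B:1 rd:5 wr:1>
#2 ALU src=r5,r1 held:WAW  <A:1 Mu:0 Ld:2 B:1 rd:5 wr:1>
#3 MEM src=r5,r4 dispatched  <A:1 Mu:0 Ld:1 B:1 rd:3 wr:1>
#4 ALU src=r3,r5 dispatched  <A:0 Mu:0 Ld:1 B:1 rd:1 wr:0>
#5 MEM src=r3,r4 held:RD_PORT  <A:0 Mu:0 Ld:1 B:1 rd:1 wr:0>
#6 MEM src=r2,r5 held:RD_PORT  <A:0 Mu:0 Ld:1 B:1 rd:1 wr:0>

issued = [0, 1, 3, 4]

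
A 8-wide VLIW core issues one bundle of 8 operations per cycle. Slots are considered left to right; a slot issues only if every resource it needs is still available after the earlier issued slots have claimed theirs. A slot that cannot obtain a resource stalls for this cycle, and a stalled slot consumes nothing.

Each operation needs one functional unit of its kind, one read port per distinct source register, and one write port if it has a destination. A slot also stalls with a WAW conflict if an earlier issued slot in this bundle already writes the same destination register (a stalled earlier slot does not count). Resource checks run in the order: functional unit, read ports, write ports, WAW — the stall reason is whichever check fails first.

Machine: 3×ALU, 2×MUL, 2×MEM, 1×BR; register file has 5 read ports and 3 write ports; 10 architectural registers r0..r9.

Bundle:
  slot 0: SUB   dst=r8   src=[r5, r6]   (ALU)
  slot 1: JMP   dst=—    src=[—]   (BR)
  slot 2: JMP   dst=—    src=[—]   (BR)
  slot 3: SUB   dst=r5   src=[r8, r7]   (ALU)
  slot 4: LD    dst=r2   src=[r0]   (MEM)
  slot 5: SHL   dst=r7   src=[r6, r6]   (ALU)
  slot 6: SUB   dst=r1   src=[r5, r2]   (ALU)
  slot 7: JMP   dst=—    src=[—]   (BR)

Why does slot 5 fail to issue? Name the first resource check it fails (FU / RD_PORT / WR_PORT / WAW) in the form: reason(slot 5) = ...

[0] ALU needs rd=2 wr=1: ok; after: ALU=2 MUL=2 MEM=2 BR=1, R=3, W=2
[1] BR needs rd=0 wr=0: ok; after: ALU=2 MUL=2 MEM=2 BR=0, R=3, W=2
[2] BR needs rd=0 wr=0: FU; after: ALU=2 MUL=2 MEM=2 BR=0, R=3, W=2
[3] ALU needs rd=2 wr=1: ok; after: ALU=1 MUL=2 MEM=2 BR=0, R=1, W=1
[4] MEM needs rd=1 wr=1: ok; after: ALU=1 MUL=2 MEM=1 BR=0, R=0, W=0
[5] ALU needs rd=1 wr=1: RD_PORT; after: ALU=1 MUL=2 MEM=1 BR=0, R=0, W=0
[6] ALU needs rd=2 wr=1: RD_PORT; after: ALU=1 MUL=2 MEM=1 BR=0, R=0, W=0
[7] BR needs rd=0 wr=0: FU; after: ALU=1 MUL=2 MEM=1 BR=0, R=0, W=0

reason(slot 5) = RD_PORT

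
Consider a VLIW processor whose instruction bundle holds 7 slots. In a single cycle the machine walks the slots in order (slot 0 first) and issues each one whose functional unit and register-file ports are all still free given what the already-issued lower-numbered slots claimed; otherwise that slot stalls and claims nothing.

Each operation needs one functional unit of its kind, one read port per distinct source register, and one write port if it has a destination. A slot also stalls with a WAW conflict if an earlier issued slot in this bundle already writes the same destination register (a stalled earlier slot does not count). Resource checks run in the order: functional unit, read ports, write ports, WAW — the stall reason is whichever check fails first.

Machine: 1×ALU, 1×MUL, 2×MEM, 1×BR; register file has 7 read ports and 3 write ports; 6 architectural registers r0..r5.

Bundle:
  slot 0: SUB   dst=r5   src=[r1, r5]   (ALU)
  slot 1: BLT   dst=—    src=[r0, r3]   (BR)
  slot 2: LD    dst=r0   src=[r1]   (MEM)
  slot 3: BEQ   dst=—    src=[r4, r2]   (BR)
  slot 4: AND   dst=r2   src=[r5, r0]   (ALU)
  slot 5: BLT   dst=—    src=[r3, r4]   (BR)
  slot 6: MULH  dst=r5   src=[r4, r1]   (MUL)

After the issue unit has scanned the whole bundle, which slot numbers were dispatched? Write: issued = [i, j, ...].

issued = [0, 1, 2]

slot 0 (ALU): ISSUE — free A0,Mu1,Ld2,B1 rp5 wp2
slot 1 (BR): ISSUE — free A0,Mu1,Ld2,B0 rp3 wp2
slot 2 (MEM): ISSUE — free A0,Mu1,Ld1,B0 rp2 wp1
slot 3 (BR): stall FU — free A0,Mu1,Ld1,B0 rp2 wp1
slot 4 (ALU): stall FU — free A0,Mu1,Ld1,B0 rp2 wp1
slot 5 (BR): stall FU — free A0,Mu1,Ld1,B0 rp2 wp1
slot 6 (MUL): stall WAW — free A0,Mu1,Ld1,B0 rp2 wp1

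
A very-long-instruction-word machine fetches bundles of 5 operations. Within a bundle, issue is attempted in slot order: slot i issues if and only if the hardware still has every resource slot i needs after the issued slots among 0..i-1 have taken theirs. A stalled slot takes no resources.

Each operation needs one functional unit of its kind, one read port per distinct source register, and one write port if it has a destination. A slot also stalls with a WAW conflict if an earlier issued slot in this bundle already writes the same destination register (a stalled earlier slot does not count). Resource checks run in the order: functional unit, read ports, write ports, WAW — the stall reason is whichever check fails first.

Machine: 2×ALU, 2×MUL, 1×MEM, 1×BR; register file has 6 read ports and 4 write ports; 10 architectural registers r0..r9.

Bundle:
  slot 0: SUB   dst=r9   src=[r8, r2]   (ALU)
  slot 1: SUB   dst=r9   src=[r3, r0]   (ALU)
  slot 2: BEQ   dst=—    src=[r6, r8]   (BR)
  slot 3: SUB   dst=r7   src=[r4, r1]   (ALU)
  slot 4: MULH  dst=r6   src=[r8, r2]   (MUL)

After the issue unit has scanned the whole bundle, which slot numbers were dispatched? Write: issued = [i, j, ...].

issued = [0, 2, 3]

[0] ALU needs rd=2 wr=1: ok; after: ALU=1 MUL=2 MEM=1 BR=1, R=4, W=3
[1] ALU needs rd=2 wr=1: WAW; after: ALU=1 MUL=2 MEM=1 BR=1, R=4, W=3
[2] BR needs rd=2 wr=0: ok; after: ALU=1 MUL=2 MEM=1 BR=0, R=2, W=3
[3] ALU needs rd=2 wr=1: ok; after: ALU=0 MUL=2 MEM=1 BR=0, R=0, W=2
[4] MUL needs rd=2 wr=1: RD_PORT; after: ALU=0 MUL=2 MEM=1 BR=0, R=0, W=2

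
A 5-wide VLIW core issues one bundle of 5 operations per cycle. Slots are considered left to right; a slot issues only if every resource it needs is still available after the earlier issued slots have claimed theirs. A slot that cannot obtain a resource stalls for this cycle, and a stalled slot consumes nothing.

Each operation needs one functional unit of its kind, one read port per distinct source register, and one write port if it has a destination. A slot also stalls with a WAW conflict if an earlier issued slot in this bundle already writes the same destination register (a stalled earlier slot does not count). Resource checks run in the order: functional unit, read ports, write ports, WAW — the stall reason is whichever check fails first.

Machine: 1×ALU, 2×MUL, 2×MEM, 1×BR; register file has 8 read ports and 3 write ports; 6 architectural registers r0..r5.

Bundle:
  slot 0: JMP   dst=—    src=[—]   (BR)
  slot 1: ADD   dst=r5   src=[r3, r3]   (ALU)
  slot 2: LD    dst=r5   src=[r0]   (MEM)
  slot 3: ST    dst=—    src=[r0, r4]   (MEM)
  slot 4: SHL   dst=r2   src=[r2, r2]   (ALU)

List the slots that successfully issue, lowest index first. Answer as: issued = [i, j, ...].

issued = [0, 1, 3]

slot 0 (BR): ISSUE — free A1,Mu2,Ld2,B0 rp8 wp3
slot 1 (ALU): ISSUE — free A0,Mu2,Ld2,B0 rp7 wp2
slot 2 (MEM): stall WAW — free A0,Mu2,Ld2,B0 rp7 wp2
slot 3 (MEM): ISSUE — free A0,Mu2,Ld1,B0 rp5 wp2
slot 4 (ALU): stall FU — free A0,Mu2,Ld1,B0 rp5 wp2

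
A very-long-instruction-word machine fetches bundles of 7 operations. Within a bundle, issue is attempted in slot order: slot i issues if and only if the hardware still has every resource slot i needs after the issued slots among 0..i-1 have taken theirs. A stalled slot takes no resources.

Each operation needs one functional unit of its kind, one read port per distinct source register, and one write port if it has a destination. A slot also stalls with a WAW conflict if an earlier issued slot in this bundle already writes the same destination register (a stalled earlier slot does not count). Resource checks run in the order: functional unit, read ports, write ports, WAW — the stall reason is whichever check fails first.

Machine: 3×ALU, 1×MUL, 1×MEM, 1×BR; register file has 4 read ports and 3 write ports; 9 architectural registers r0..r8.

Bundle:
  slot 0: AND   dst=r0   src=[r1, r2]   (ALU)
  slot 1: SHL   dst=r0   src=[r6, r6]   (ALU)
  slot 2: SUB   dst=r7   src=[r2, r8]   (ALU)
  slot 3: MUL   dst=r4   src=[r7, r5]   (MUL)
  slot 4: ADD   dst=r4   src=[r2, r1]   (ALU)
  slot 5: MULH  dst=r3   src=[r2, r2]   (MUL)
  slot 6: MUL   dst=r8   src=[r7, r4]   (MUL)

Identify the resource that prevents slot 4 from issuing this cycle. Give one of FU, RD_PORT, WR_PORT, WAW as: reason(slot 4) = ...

#0 ALU src=r1,r2 dispatched  <A:2 Mu:1 Ld:1 B:1 rd:2 wr:2>
#1 ALU src=r6,r6 held:WAW  <A:2 Mu:1 Ld:1 B:1 rd:2 wr:2>
#2 ALU src=r2,r8 dispatched  <A:1 Mu:1 Ld:1 B:1 rd:0 wr:1>
#3 MUL src=r7,r5 held:RD_PORT  <A:1 Mu:1 Ld:1 B:1 rd:0 wr:1>
#4 ALU src=r2,r1 held:RD_PORT  <A:1 Mu:1 Ld:1 B:1 rd:0 wr:1>
#5 MUL src=r2,r2 held:RD_PORT  <A:1 Mu:1 Ld:1 B:1 rd:0 wr:1>
#6 MUL src=r7,r4 held:RD_PORT  <A:1 Mu:1 Ld:1 B:1 rd:0 wr:1>

reason(slot 4) = RD_PORT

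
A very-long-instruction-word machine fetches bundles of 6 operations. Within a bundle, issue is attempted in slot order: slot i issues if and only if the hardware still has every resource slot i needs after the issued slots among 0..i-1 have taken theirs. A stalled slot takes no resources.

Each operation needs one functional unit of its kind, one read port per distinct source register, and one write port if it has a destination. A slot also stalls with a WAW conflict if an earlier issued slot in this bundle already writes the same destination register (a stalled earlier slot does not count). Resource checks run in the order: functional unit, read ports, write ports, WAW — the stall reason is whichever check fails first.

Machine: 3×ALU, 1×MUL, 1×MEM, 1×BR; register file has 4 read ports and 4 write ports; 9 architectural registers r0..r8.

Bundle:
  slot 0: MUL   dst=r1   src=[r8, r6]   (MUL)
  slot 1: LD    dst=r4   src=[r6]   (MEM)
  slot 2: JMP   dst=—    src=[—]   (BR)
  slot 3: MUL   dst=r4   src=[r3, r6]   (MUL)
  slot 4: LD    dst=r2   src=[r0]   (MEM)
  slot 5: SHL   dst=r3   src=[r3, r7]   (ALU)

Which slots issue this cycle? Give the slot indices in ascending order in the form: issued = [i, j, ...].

[0] MUL needs rd=2 wr=1: ok; after: ALU=3 MUL=0 MEM=1 BR=1, R=2, W=3
[1] MEM needs rd=1 wr=1: ok; after: ALU=3 MUL=0 MEM=0 BR=1, R=1, W=2
[2] BR needs rd=0 wr=0: ok; after: ALU=3 MUL=0 MEM=0 BR=0, R=1, W=2
[3] MUL needs rd=2 wr=1: FU; after: ALU=3 MUL=0 MEM=0 BR=0, R=1, W=2
[4] MEM needs rd=1 wr=1: FU; after: ALU=3 MUL=0 MEM=0 BR=0, R=1, W=2
[5] ALU needs rd=2 wr=1: RD_PORT; after: ALU=3 MUL=0 MEM=0 BR=0, R=1, W=2

issued = [0, 1, 2]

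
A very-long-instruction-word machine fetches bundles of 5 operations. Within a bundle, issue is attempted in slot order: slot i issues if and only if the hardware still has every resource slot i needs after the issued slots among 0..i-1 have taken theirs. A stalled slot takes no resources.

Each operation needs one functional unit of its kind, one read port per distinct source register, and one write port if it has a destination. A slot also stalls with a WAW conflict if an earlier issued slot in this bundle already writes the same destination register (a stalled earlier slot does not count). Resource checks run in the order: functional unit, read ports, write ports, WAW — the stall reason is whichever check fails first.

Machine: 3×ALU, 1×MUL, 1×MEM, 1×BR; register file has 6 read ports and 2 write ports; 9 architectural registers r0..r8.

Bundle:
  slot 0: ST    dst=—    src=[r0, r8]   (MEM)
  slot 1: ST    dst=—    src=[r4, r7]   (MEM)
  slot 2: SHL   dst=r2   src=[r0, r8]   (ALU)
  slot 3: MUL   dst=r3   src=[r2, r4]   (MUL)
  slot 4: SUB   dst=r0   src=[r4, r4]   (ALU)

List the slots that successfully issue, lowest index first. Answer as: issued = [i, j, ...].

#0 MEM src=r0,r8 dispatched  <A:3 Mu:1 Ld:0 B:1 rd:4 wr:2>
#1 MEM src=r4,r7 held:FU  <A:3 Mu:1 Ld:0 B:1 rd:4 wr:2>
#2 ALU src=r0,r8 dispatched  <A:2 Mu:1 Ld:0 B:1 rd:2 wr:1>
#3 MUL src=r2,r4 dispatched  <A:2 Mu:0 Ld:0 B:1 rd:0 wr:0>
#4 ALU src=r4,r4 held:RD_PORT  <A:2 Mu:0 Ld:0 B:1 rd:0 wr:0>

issued = [0, 2, 3]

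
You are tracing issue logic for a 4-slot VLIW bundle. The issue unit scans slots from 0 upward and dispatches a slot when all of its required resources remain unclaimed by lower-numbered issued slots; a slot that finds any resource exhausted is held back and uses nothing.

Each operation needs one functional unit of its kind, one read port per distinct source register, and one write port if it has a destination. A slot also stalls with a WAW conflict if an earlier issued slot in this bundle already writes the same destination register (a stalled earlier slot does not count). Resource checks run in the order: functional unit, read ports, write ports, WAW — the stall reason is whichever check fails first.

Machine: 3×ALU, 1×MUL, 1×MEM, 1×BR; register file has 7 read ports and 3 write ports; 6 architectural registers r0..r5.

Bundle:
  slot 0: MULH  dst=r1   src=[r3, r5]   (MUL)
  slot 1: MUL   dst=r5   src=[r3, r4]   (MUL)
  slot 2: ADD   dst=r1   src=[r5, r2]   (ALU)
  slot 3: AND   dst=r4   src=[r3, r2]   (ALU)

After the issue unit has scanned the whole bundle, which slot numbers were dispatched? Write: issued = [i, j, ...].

slot 0 (MUL): ISSUE — free A3,Mu0,Ld1,B1 rp5 wp2
slot 1 (MUL): stall FU — free A3,Mu0,Ld1,B1 rp5 wp2
slot 2 (ALU): stall WAW — free A3,Mu0,Ld1,B1 rp5 wp2
slot 3 (ALU): ISSUE — free A2,Mu0,Ld1,B1 rp3 wp1

issued = [0, 3]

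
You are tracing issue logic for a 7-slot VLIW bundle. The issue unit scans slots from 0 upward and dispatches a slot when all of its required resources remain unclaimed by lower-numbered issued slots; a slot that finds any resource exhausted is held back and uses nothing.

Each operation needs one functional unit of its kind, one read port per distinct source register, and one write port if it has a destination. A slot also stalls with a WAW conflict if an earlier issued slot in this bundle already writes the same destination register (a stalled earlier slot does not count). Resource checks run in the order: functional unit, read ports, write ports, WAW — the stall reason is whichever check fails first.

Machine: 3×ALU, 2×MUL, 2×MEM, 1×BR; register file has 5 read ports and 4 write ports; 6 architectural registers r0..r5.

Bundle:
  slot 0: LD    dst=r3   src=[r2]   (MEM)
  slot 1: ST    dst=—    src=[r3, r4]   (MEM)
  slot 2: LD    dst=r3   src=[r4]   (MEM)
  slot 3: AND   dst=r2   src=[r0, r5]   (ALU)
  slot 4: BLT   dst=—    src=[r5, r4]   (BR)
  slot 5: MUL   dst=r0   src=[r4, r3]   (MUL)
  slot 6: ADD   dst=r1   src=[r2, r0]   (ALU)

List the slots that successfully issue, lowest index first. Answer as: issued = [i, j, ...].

issued = [0, 1, 3]

[0] MEM needs rd=1 wr=1: ok; after: ALU=3 MUL=2 MEM=1 BR=1, R=4, W=3
[1] MEM needs rd=2 wr=0: ok; after: ALU=3 MUL=2 MEM=0 BR=1, R=2, W=3
[2] MEM needs rd=1 wr=1: FU; after: ALU=3 MUL=2 MEM=0 BR=1, R=2, W=3
[3] ALU needs rd=2 wr=1: ok; after: ALU=2 MUL=2 MEM=0 BR=1, R=0, W=2
[4] BR needs rd=2 wr=0: RD_PORT; after: ALU=2 MUL=2 MEM=0 BR=1, R=0, W=2
[5] MUL needs rd=2 wr=1: RD_PORT; after: ALU=2 MUL=2 MEM=0 BR=1, R=0, W=2
[6] ALU needs rd=2 wr=1: RD_PORT; after: ALU=2 MUL=2 MEM=0 BR=1, R=0, W=2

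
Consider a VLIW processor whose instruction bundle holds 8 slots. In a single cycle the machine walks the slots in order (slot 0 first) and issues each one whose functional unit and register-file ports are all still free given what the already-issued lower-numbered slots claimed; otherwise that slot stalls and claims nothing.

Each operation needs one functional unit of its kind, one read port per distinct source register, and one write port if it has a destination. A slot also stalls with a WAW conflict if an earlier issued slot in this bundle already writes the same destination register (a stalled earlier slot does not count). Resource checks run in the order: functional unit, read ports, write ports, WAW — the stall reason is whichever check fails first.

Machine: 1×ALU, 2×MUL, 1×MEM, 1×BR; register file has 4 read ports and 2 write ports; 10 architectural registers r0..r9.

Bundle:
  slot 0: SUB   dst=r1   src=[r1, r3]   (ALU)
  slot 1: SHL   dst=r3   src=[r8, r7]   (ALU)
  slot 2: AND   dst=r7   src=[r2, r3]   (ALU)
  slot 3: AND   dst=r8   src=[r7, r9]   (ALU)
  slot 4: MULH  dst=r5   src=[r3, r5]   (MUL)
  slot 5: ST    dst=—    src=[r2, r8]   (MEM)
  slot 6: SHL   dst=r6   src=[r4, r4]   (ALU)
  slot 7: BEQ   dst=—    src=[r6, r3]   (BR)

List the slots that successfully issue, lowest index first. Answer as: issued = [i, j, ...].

issued = [0, 4]

(0) want 1×ALU +2rd +1wr — yes → AL0|MU2|ME1|BR1|rd2|wr1
(1) want 1×ALU +2rd +1wr — FU → AL0|MU2|ME1|BR1|rd2|wr1
(2) want 1×ALU +2rd +1wr — FU → AL0|MU2|ME1|BR1|rd2|wr1
(3) want 1×ALU +2rd +1wr — FU → AL0|MU2|ME1|BR1|rd2|wr1
(4) want 1×MUL +2rd +1wr — yes → AL0|MU1|ME1|BR1|rd0|wr0
(5) want 1×MEM +2rd +0wr — RD_PORT → AL0|MU1|ME1|BR1|rd0|wr0
(6) want 1×ALU +1rd +1wr — FU → AL0|MU1|ME1|BR1|rd0|wr0
(7) want 1×BR +2rd +0wr — RD_PORT → AL0|MU1|ME1|BR1|rd0|wr0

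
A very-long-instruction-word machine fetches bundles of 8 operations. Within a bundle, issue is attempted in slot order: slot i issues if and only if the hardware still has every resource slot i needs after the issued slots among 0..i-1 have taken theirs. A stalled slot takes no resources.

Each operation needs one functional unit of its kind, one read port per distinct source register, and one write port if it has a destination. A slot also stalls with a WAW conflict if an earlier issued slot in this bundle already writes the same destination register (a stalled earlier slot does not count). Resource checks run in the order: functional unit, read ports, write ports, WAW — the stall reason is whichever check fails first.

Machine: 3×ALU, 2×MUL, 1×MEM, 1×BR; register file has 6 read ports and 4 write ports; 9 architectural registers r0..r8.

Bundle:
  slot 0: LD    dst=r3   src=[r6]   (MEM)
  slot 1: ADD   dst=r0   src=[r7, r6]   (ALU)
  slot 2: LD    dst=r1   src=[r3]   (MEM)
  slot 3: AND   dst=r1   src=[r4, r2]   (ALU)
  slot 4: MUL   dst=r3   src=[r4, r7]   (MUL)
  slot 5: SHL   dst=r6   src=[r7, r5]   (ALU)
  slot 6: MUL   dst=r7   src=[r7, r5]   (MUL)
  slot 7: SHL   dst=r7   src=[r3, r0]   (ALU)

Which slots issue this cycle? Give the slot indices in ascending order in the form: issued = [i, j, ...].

issued = [0, 1, 3]

(0) want 1×MEM +1rd +1wr — yes → AL3|MU2|ME0|BR1|rd5|wr3
(1) want 1×ALU +2rd +1wr — yes → AL2|MU2|ME0|BR1|rd3|wr2
(2) want 1×MEM +1rd +1wr — FU → AL2|MU2|ME0|BR1|rd3|wr2
(3) want 1×ALU +2rd +1wr — yes → AL1|MU2|ME0|BR1|rd1|wr1
(4) want 1×MUL +2rd +1wr — RD_PORT → AL1|MU2|ME0|BR1|rd1|wr1
(5) want 1×ALU +2rd +1wr — RD_PORT → AL1|MU2|ME0|BR1|rd1|wr1
(6) want 1×MUL +2rd +1wr — RD_PORT → AL1|MU2|ME0|BR1|rd1|wr1
(7) want 1×ALU +2rd +1wr — RD_PORT → AL1|MU2|ME0|BR1|rd1|wr1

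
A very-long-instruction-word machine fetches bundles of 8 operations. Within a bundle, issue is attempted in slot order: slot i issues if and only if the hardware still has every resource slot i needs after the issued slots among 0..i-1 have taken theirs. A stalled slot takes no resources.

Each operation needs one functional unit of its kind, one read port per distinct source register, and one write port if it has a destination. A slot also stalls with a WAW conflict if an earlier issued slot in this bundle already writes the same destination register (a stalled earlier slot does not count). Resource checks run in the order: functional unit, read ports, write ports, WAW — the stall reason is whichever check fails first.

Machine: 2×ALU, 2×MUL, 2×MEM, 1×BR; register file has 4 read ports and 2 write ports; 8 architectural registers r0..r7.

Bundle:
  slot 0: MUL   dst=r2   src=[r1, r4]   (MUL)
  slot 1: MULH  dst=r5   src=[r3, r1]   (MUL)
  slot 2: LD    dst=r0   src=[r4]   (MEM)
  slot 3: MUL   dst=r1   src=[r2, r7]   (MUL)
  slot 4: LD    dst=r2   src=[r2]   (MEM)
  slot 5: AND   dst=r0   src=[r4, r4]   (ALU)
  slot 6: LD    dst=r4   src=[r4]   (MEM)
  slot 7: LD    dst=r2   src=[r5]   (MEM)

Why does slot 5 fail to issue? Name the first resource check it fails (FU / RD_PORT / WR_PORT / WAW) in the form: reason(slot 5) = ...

slot 0 (MUL): ISSUE — free A2,Mu1,Ld2,B1 rp2 wp1
slot 1 (MUL): ISSUE — free A2,Mu0,Ld2,B1 rp0 wp0
slot 2 (MEM): stall RD_PORT — free A2,Mu0,Ld2,B1 rp0 wp0
slot 3 (MUL): stall FU — free A2,Mu0,Ld2,B1 rp0 wp0
slot 4 (MEM): stall RD_PORT — free A2,Mu0,Ld2,B1 rp0 wp0
slot 5 (ALU): stall RD_PORT — free A2,Mu0,Ld2,B1 rp0 wp0
slot 6 (MEM): stall RD_PORT — free A2,Mu0,Ld2,B1 rp0 wp0
slot 7 (MEM): stall RD_PORT — free A2,Mu0,Ld2,B1 rp0 wp0

reason(slot 5) = RD_PORT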